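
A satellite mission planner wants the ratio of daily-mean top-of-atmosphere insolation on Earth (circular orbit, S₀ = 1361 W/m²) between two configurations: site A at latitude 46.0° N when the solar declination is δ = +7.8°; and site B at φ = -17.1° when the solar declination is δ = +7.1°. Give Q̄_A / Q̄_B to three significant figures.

Q̄_A / Q̄_B ≈ 0.951

— Configuration A (φ=+46.0°):
cos H₀ = −tan(+46.0°) tan(+7.800°) = -0.1419, H₀ = 1.7131 rad.
Bracket: H₀ sin φ sin δ + cos φ cos δ sin H₀ = 1.7131×0.71934×0.13572 + 0.69466×0.99075×0.98989 = 0.167248 + 0.681276 = 0.848524.
Q̄ = (S₀/π) × [bracket] = (1361/π) × 0.848524 = 367.60 W/m².
— Configuration B (φ=-17.1°):
cos H₀ = −tan(-17.1°) tan(+7.100°) = 0.0383, H₀ = 1.5325 rad.
Bracket: H₀ sin φ sin δ + cos φ cos δ sin H₀ = 1.5325×-0.29404×0.12360 + 0.95579×0.99233×0.99927 = -0.055696 + 0.947767 = 0.892071.
Q̄ = (S₀/π) × [bracket] = (1361/π) × 0.892071 = 386.46 W/m².
Ratio Q̄_A / Q̄_B = 367.60 / 386.46 = 0.9512.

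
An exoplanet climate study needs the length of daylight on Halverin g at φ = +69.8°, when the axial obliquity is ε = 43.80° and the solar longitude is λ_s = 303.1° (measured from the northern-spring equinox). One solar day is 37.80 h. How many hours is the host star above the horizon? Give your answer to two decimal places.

0.00 h

Solar declination: sin δ = sin ε · sin λ_s = sin 43.80° × sin 303.1° = -0.57982, so δ = -35.438°.
cos H₀ = −tan φ · tan δ = 1.9342 ≥ 1, so the host star never rises (polar night) and H₀ = 0.
Daylight = 2H₀/(2π) × 37.80 h = (0.0000/π) × 37.80 = 0.00 h.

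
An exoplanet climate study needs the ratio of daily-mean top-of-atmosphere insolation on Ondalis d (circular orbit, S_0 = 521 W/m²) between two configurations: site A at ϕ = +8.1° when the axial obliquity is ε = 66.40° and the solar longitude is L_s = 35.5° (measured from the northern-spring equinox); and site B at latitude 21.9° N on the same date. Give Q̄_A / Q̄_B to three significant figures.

Q̄_A / Q̄_B ≈ 0.855

— Configuration A (ϕ=+8.1°):
Solar declination: sin δ = sin ε · sin L_s = sin 66.40° × sin 35.5° = 0.53213, so δ = +32.150°.
cos h₀ = −tan(+8.1°) tan(+32.150°) = -0.0895, h₀ = 1.6604 rad.
Bracket: h₀ sin ϕ sin δ + cos ϕ cos δ sin h₀ = 1.6604×0.14090×0.53213 + 0.99002×0.84666×0.99599 = 0.124492 + 0.834849 = 0.959341.
Q̄ = (S_0/π) × [bracket] = (521/π) × 0.959341 = 159.10 W/m².
— Configuration B (ϕ=+21.9°):
cos h₀ = −tan(+21.9°) tan(+32.150°) = -0.2527, h₀ = 1.8262 rad.
Bracket: h₀ sin ϕ sin δ + cos ϕ cos δ sin h₀ = 1.8262×0.37299×0.53213 + 0.92784×0.84666×0.96756 = 0.362463 + 0.760081 = 1.122544.
Q̄ = (S_0/π) × [bracket] = (521/π) × 1.122544 = 186.16 W/m².
Ratio Q̄_A / Q̄_B = 159.10 / 186.16 = 0.8546.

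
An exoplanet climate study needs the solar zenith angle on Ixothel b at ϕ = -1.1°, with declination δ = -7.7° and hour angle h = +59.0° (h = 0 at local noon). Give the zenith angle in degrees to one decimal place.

θ_z = 59.1°

cos θ_z = sin ϕ sin δ + cos ϕ cos δ cos h = 0.002572 + 0.510300 = 0.512872.
θ_z = arccos(0.512872) = 59.1°.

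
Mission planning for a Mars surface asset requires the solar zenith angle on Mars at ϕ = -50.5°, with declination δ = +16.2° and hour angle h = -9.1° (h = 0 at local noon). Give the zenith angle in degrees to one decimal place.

cos θ_z = sin ϕ sin δ + cos ϕ cos δ cos h = -0.215276 + 0.603134 = 0.387858.
θ_z = arccos(0.387858) = 67.2°.

θ_z = 67.2°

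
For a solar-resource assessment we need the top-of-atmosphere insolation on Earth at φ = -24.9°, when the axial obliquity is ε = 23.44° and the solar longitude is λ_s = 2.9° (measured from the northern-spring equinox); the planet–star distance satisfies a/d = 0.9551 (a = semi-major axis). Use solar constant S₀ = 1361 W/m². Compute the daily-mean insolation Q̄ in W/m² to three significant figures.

Q̄ ≈ 353 W/m²

Solar declination: sin δ = sin ε · sin λ_s = sin 23.44° × sin 2.9° = 0.02013, so δ = +1.153°.
cos H₀ = −tan(-24.9°) tan(+1.153°) = 0.0093, H₀ = 1.5615 rad.
Bracket: H₀ sin φ sin δ + cos φ cos δ sin H₀ = 1.5615×-0.42104×0.02013 + 0.90704×0.99980×0.99996 = -0.013235 + 0.906822 = 0.893587.
Inverse-square distance factor (a/d)² = 0.9551² = 0.912216.
Q̄ = (S₀/π) × 0.912216 × [bracket] = (1361/π) × 0.912216 × 0.893587 = 353.1 W/m².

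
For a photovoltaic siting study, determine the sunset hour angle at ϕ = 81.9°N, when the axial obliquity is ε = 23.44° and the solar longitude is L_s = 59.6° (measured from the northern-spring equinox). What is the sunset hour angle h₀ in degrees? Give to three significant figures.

Solar declination: sin δ = sin ε · sin L_s = sin 23.44° × sin 59.6° = 0.34310, so δ = +20.066°.
Sunrise equation: cos h₀ = −tan ϕ · tan δ = -2.5665 ≤ −1, so the Sun never sets (polar day) and h₀ = π.

h₀ = 180°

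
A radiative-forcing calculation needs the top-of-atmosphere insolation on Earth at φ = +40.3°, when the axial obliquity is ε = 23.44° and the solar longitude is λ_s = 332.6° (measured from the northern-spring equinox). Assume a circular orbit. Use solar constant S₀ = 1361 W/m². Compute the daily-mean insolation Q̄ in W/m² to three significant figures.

Solar declination: sin δ = sin ε · sin λ_s = sin 23.44° × sin 332.6° = -0.18306, so δ = -10.548°.
cos H₀ = −tan(+40.3°) tan(-10.548°) = 0.1579, H₀ = 1.4122 rad.
Bracket: H₀ sin φ sin δ + cos φ cos δ sin H₀ = 1.4122×0.64679×-0.18306 + 0.76267×0.98310×0.98745 = -0.167206 + 0.740371 = 0.573165.
Q̄ = (S₀/π) × [bracket] = (1361/π) × 0.573165 = 248.3 W/m².

Q̄ ≈ 248 W/m²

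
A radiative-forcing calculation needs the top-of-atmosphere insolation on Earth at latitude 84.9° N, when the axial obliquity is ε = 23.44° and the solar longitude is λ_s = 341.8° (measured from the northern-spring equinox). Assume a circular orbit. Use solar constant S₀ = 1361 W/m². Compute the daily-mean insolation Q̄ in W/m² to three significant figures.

Q̄ ≈ 0.00 W/m²

Solar declination: sin δ = sin ε · sin λ_s = sin 23.44° × sin 341.8° = -0.12424, so δ = -7.137°.
cos H₀ = −tan(+84.9°) tan(-7.137°) = 1.4030 ≥ 1 ⇒ polar night, H₀ = 0 and Q̄ = 0.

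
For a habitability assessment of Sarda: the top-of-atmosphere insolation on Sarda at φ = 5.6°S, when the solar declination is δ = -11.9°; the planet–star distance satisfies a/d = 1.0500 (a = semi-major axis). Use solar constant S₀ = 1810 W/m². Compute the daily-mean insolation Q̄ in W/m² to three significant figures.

Q̄ ≈ 639 W/m²

cos H₀ = −tan(-5.6°) tan(-11.900°) = -0.0207, H₀ = 1.5915 rad.
Bracket: H₀ sin φ sin δ + cos φ cos δ sin H₀ = 1.5915×-0.09758×-0.20620 + 0.99523×0.97851×0.99979 = 0.032023 + 0.973638 = 1.005661.
Inverse-square distance factor (a/d)² = 1.0500² = 1.102500.
Q̄ = (S₀/π) × 1.102500 × [bracket] = (1810/π) × 1.102500 × 1.005661 = 638.8 W/m².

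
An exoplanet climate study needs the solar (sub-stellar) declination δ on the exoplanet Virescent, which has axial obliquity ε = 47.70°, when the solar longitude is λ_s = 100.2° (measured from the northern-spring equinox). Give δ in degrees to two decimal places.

δ = +46.71°

sin δ = sin ε · sin λ_s = sin 47.70° × sin 100.2° = 0.727942.
δ = arcsin(0.727942) = +46.71°.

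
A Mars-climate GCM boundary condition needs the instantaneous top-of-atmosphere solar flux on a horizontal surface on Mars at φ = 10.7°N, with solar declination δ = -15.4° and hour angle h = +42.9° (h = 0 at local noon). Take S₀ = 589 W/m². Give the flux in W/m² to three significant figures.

380 W/m²

cos θ_z = sin φ sin δ + cos φ cos δ cos h = -0.049305 + 0.693962 = 0.644657.
Flux = S₀ · cos θ_z = 589 × 0.644657 = 379.7 W/m².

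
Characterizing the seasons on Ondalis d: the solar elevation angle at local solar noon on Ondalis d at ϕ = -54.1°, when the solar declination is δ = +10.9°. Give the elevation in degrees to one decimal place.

At local noon the hour angle is zero, so the zenith angle equals |ϕ − δ| = |-54.1° − (+10.900°)| = 65.000°.
Elevation = 90° − 65.000° = 25.0°.

25.0°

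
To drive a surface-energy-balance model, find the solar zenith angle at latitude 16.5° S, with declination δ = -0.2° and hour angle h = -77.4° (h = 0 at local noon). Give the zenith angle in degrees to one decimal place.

cos θ_z = sin φ sin δ + cos φ cos δ cos h = 0.000991 + 0.209159 = 0.210150.
θ_z = arccos(0.210150) = 77.9°.

θ_z = 77.9°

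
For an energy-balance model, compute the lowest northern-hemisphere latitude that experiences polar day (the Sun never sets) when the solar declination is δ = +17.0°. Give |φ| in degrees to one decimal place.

Polar day requires cos H₀ = −tan φ tan δ ≤ −1, i.e. tan φ tan δ ≥ 1.
The boundary is |tan φ| · |tan δ| = 1, so |φ| = 90° − |δ| = 90° − 17.0° = 73.0° in the northern hemisphere.

|φ| = 73.0°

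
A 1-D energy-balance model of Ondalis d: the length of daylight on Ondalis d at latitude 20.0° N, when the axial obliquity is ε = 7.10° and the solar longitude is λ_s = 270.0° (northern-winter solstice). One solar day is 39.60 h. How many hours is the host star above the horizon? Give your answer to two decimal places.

19.23 h

Solar declination: sin δ = sin ε · sin λ_s = sin 7.10° × sin 270.0° = -0.12360, so δ = -7.100°.
cos H₀ = −tan φ · tan δ = −tan(+20.0°) × tan(-7.100°) = 0.0453, so H₀ = 1.5254 rad = 87.40°.
Daylight = 2H₀/(2π) × 39.60 h = (1.5254/π) × 39.60 = 19.23 h.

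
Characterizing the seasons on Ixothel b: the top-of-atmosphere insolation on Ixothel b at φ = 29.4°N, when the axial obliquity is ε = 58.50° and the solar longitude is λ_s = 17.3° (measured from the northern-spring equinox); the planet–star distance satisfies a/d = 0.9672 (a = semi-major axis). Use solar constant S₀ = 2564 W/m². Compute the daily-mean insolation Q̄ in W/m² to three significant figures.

Q̄ ≈ 800 W/m²

Solar declination: sin δ = sin ε · sin λ_s = sin 58.50° × sin 17.3° = 0.25355, so δ = +14.688°.
cos H₀ = −tan(+29.4°) tan(+14.688°) = -0.1477, H₀ = 1.7190 rad.
Bracket: H₀ sin φ sin δ + cos φ cos δ sin H₀ = 1.7190×0.49090×0.25355 + 0.87121×0.96732×0.98903 = 0.213960 + 0.833494 = 1.047454.
Inverse-square distance factor (a/d)² = 0.9672² = 0.935476.
Q̄ = (S₀/π) × 0.935476 × [bracket] = (2564/π) × 0.935476 × 1.047454 = 799.7 W/m².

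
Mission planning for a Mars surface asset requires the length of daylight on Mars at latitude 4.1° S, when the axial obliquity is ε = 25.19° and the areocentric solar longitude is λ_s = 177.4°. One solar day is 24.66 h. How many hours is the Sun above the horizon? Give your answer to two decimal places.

12.32 h

sin δ = sin 25.19° × sin 177.4° = 0.01931, so δ = +1.106°.
cos H₀ = −tan φ · tan δ = −tan(-4.1°) × tan(+1.106°) = 0.0014, so H₀ = 1.5694 rad = 89.92°.
Daylight = 2H₀/(2π) × 24.66 h = (1.5694/π) × 24.66 = 12.32 h.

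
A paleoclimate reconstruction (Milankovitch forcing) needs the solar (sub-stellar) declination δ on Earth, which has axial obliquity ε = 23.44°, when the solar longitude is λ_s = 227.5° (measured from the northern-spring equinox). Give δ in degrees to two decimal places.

sin δ = sin ε · sin λ_s = sin 23.44° × sin 227.5° = -0.293280.
δ = arcsin(-0.293280) = -17.05°.

δ = -17.05°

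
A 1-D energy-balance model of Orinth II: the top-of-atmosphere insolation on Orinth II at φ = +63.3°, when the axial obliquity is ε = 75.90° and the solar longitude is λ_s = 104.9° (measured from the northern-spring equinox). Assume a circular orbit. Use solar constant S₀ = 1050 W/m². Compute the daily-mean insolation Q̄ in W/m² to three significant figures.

Q̄ ≈ 879 W/m²

Solar declination: sin δ = sin ε · sin λ_s = sin 75.90° × sin 104.9° = 0.93726, so δ = +69.597°.
cos H₀ = −tan(+63.3°) tan(+69.597°) = -5.3453 ≤ −1 ⇒ polar day, H₀ = π.
Bracket: H₀ sin φ sin δ + cos φ cos δ sin H₀ = 3.1416×0.89337×0.93726 + 0.44932×0.34863×0.00000 = 2.630524 + 0.000000 = 2.630524.
Q̄ = (S₀/π) × [bracket] = (1050/π) × 2.630524 = 879.2 W/m².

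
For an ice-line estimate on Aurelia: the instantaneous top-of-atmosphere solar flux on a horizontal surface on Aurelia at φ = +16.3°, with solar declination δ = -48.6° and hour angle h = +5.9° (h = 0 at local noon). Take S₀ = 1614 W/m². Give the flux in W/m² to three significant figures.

cos θ_z = sin φ sin δ + cos φ cos δ cos h = -0.210531 + 0.631368 = 0.420837.
Flux = S₀ · cos θ_z = 1614 × 0.420837 = 679.2 W/m².

679 W/m²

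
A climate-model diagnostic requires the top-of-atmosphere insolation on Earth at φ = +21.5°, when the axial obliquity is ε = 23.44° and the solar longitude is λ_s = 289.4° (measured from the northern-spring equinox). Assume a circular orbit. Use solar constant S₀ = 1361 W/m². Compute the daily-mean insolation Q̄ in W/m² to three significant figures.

Solar declination: sin δ = sin ε · sin λ_s = sin 23.44° × sin 289.4° = -0.37520, so δ = -22.037°.
cos H₀ = −tan(+21.5°) tan(-22.037°) = 0.1594, H₀ = 1.4107 rad.
Bracket: H₀ sin φ sin δ + cos φ cos δ sin H₀ = 1.4107×0.36650×-0.37520 + 0.93042×0.92694×0.98721 = -0.193986 + 0.851413 = 0.657427.
Q̄ = (S₀/π) × [bracket] = (1361/π) × 0.657427 = 284.8 W/m².

Q̄ ≈ 285 W/m²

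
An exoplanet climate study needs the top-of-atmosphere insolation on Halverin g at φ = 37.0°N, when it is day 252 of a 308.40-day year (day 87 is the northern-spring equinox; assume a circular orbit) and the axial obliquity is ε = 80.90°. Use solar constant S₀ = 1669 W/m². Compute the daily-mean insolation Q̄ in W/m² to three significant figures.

Solar longitude: λ_s = 360° × (252 − 87)/308.40 = 192.607°.
sin δ = sin 80.90° × sin 192.607° = -0.21552, so δ = -12.446°.
cos H₀ = −tan(+37.0°) tan(-12.446°) = 0.1663, H₀ = 1.4037 rad.
Bracket: H₀ sin φ sin δ + cos φ cos δ sin H₀ = 1.4037×0.60182×-0.21552 + 0.79864×0.97650×0.98607 = -0.182066 + 0.769008 = 0.586942.
Q̄ = (S₀/π) × [bracket] = (1669/π) × 0.586942 = 311.8 W/m².

Q̄ ≈ 312 W/m²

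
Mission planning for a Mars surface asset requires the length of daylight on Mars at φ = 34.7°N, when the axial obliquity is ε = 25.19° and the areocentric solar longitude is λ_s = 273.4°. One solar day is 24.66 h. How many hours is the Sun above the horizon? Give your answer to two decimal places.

sin δ = sin 25.19° × sin 273.4° = -0.42487, so δ = -25.143°.
cos H₀ = −tan φ · tan δ = −tan(+34.7°) × tan(-25.143°) = 0.3250, so H₀ = 1.2398 rad = 71.04°.
Daylight = 2H₀/(2π) × 24.66 h = (1.2398/π) × 24.66 = 9.73 h.

9.73 h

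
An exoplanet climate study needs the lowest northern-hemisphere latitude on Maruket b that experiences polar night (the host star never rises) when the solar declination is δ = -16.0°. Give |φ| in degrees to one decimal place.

|φ| = 74.0°

Polar night requires cos H₀ = −tan φ tan δ ≥ 1, i.e. tan φ tan δ ≤ −1.
The boundary is |tan φ| · |tan δ| = 1, so |φ| = 90° − |δ| = 90° − 16.0° = 74.0° in the northern hemisphere.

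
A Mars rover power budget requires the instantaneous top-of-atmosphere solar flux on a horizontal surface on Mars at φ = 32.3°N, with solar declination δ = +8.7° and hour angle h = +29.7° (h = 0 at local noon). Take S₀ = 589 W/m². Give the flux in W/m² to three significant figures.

475 W/m²

cos θ_z = sin φ sin δ + cos φ cos δ cos h = 0.080827 + 0.725773 = 0.806600.
Flux = S₀ · cos θ_z = 589 × 0.806600 = 475.1 W/m².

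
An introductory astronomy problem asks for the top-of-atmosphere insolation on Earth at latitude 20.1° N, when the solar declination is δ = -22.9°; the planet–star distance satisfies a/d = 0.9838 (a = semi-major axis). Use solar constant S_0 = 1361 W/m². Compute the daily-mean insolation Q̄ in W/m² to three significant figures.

Q̄ ≈ 279 W/m²

cos h₀ = −tan(+20.1°) tan(-22.900°) = 0.1546, h₀ = 1.4156 rad.
Bracket: h₀ sin ϕ sin δ + cos ϕ cos δ sin h₀ = 1.4156×0.34366×-0.38912 + 0.93909×0.92119×0.98798 = -0.189301 + 0.854682 = 0.665381.
Inverse-square distance factor (a/d)² = 0.9838² = 0.967862.
Q̄ = (S_0/π) × 0.967862 × [bracket] = (1361/π) × 0.967862 × 0.665381 = 279.0 W/m².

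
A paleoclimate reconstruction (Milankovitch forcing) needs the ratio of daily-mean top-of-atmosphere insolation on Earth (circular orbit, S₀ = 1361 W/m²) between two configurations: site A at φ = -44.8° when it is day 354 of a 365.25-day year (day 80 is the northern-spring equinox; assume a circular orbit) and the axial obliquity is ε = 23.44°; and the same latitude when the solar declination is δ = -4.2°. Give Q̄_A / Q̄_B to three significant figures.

— Configuration A (φ=-44.8°):
Solar longitude: λ_s = 360° × (354 − 80)/365.25 = 270.062°.
sin δ = sin 23.44° × sin 270.062° = -0.39779, so δ = -23.440°.
cos H₀ = −tan(-44.8°) tan(-23.440°) = -0.4306, H₀ = 2.0159 rad.
Bracket: H₀ sin φ sin δ + cos φ cos δ sin H₀ = 2.0159×-0.70463×-0.39779 + 0.70957×0.91748×0.90257 = 0.565046 + 0.587588 = 1.152634.
Q̄ = (S₀/π) × [bracket] = (1361/π) × 1.152634 = 499.34 W/m².
— Configuration B (φ=-44.8°):
cos H₀ = −tan(-44.8°) tan(-4.200°) = -0.0729, H₀ = 1.6438 rad.
Bracket: H₀ sin φ sin δ + cos φ cos δ sin H₀ = 1.6438×-0.70463×-0.07324 + 0.70957×0.99731×0.99734 = 0.084832 + 0.705779 = 0.790611.
Q̄ = (S₀/π) × [bracket] = (1361/π) × 0.790611 = 342.51 W/m².
Ratio Q̄_A / Q̄_B = 499.34 / 342.51 = 1.458.

Q̄_A / Q̄_B ≈ 1.46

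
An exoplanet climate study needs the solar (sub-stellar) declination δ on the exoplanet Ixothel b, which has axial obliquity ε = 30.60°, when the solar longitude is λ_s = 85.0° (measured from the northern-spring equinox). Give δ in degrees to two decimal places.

δ = +30.47°

sin δ = sin ε · sin λ_s = sin 30.60° × sin 85.0° = 0.507104.
δ = arcsin(0.507104) = +30.47°.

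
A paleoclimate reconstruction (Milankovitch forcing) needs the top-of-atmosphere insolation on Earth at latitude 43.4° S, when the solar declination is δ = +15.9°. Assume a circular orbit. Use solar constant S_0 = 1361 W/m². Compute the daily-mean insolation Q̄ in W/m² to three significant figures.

cos h₀ = −tan(-43.4°) tan(+15.900°) = 0.2694, h₀ = 1.2981 rad.
Bracket: h₀ sin ϕ sin δ + cos ϕ cos δ sin h₀ = 1.2981×-0.68709×0.27396 + 0.72657×0.96174×0.96303 = -0.244348 + 0.672938 = 0.428590.
Q̄ = (S_0/π) × [bracket] = (1361/π) × 0.428590 = 185.7 W/m².

Q̄ ≈ 186 W/m²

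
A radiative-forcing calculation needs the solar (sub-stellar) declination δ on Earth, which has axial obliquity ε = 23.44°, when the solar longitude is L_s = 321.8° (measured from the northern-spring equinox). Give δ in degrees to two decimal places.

δ = -14.24°

sin δ = sin ε · sin L_s = sin 23.44° × sin 321.8° = -0.245996.
δ = arcsin(-0.245996) = -14.24°.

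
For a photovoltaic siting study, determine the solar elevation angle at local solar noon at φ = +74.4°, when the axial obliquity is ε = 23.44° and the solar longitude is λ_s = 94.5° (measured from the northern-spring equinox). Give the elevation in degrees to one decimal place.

Solar declination: sin δ = sin ε · sin λ_s = sin 23.44° × sin 94.5° = 0.39656, so δ = +23.363°.
At local noon the hour angle is zero, so the zenith angle equals |φ − δ| = |+74.4° − (+23.363°)| = 51.037°.
Elevation = 90° − 51.037° = 39.0°.

39.0°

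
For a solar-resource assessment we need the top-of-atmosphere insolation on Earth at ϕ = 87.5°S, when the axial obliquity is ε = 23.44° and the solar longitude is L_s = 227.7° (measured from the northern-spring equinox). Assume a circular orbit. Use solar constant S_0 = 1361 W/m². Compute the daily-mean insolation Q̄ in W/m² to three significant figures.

Solar declination: sin δ = sin ε · sin L_s = sin 23.44° × sin 227.7° = -0.29422, so δ = -17.111°.
cos h₀ = −tan(-87.5°) tan(-17.111°) = -7.0507 ≤ −1 ⇒ polar day, h₀ = π.
Bracket: h₀ sin ϕ sin δ + cos ϕ cos δ sin h₀ = 3.1416×-0.99905×-0.29422 + 0.04362×0.95574×0.00000 = 0.923443 + 0.000000 = 0.923443.
Q̄ = (S_0/π) × [bracket] = (1361/π) × 0.923443 = 400.1 W/m².

Q̄ ≈ 400 W/m²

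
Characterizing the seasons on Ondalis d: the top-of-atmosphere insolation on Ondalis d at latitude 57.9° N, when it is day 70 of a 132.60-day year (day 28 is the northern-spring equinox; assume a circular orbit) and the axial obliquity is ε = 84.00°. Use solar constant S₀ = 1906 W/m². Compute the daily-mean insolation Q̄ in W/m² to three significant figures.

Solar longitude: λ_s = 360° × (70 − 28)/132.60 = 114.027°.
sin δ = sin 84.00° × sin 114.027° = 0.90835, so δ = +65.278°.
cos H₀ = −tan(+57.9°) tan(+65.278°) = -3.4624 ≤ −1 ⇒ polar day, H₀ = π.
Bracket: H₀ sin φ sin δ + cos φ cos δ sin H₀ = 3.1416×0.84712×0.90835 + 0.53140×0.41821×0.00000 = 2.417403 + 0.000000 = 2.417403.
Q̄ = (S₀/π) × [bracket] = (1906/π) × 2.417403 = 1467 W/m².

Q̄ ≈ 1.47e+03 W/m²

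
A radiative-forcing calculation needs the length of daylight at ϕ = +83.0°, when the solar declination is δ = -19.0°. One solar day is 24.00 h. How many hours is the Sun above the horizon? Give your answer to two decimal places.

0.00 h

cos h₀ = −tan ϕ · tan δ = 2.8043 ≥ 1, so the Sun never rises (polar night) and h₀ = 0.
Daylight = 2h₀/(2π) × 24.00 h = (0.0000/π) × 24.00 = 0.00 h.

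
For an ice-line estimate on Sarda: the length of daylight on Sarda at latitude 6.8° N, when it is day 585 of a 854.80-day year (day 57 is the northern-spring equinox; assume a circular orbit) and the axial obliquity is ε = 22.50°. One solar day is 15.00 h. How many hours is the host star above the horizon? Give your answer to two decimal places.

Solar longitude: L_s = 360° × (585 − 57)/854.80 = 222.368°.
sin δ = sin 22.50° × sin 222.368° = -0.25789, so δ = -14.945°.
cos h₀ = −tan ϕ · tan δ = −tan(+6.8°) × tan(-14.945°) = 0.0318, so h₀ = 1.5390 rad = 88.18°.
Daylight = 2h₀/(2π) × 15.00 h = (1.5390/π) × 15.00 = 7.35 h.

7.35 h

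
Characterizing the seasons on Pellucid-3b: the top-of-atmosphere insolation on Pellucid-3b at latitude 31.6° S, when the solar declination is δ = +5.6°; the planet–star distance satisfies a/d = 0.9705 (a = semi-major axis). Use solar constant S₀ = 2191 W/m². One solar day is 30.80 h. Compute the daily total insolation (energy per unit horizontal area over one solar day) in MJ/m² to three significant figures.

56.0 MJ/m²

cos H₀ = −tan(-31.6°) tan(+5.600°) = 0.0603, H₀ = 1.5104 rad.
Bracket: H₀ sin φ sin δ + cos φ cos δ sin H₀ = 1.5104×-0.52399×0.09758 + 0.85173×0.99523×0.99818 = -0.077228 + 0.846124 = 0.768896.
Inverse-square distance factor (a/d)² = 0.9705² = 0.941870.
Q̄ = (S₀/π) × 0.941870 × [bracket] = (2191/π) × 0.941870 × 0.768896 = 505.07 W/m².
Daily total = Q̄ × 30.80 h × 3600 s/h = 505.07 × 30.80 × 3600 / 10⁶ = 56.00 MJ/m².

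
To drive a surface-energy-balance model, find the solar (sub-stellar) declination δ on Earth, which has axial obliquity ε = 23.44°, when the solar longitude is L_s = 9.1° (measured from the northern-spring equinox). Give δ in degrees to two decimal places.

sin δ = sin ε · sin L_s = sin 23.44° × sin 9.1° = 0.062913.
δ = arcsin(0.062913) = +3.61°.

δ = +3.61°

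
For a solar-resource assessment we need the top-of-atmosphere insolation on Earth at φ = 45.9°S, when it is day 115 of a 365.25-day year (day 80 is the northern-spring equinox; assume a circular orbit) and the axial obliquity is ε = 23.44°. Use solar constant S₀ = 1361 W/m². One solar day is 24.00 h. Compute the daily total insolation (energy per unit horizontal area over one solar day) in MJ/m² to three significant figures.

Solar longitude: λ_s = 360° × (115 − 80)/365.25 = 34.497°.
sin δ = sin 23.44° × sin 34.497° = 0.22529, so δ = +13.020°.
cos H₀ = −tan(-45.9°) tan(+13.020°) = 0.2386, H₀ = 1.3299 rad.
Bracket: H₀ sin φ sin δ + cos φ cos δ sin H₀ = 1.3299×-0.71813×0.22529 + 0.69591×0.97429×0.97111 = -0.215161 + 0.658430 = 0.443269.
Q̄ = (S₀/π) × [bracket] = (1361/π) × 0.443269 = 192.03 W/m².
Daily total = Q̄ × 24.00 h × 3600 s/h = 192.03 × 24.00 × 3600 / 10⁶ = 16.59 MJ/m².

16.6 MJ/m²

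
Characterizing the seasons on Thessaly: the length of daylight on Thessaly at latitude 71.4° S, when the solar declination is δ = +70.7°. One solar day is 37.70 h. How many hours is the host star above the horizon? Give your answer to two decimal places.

cos H₀ = −tan φ · tan δ = 8.4851 ≥ 1, so the host star never rises (polar night) and H₀ = 0.
Daylight = 2H₀/(2π) × 37.70 h = (0.0000/π) × 37.70 = 0.00 h.

0.00 h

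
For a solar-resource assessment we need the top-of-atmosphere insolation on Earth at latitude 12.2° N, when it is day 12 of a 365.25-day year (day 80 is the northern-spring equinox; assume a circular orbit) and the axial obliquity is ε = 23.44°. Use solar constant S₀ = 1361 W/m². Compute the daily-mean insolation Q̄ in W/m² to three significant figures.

Solar longitude: λ_s = 360° × (12 − 80)/365.25 = -67.023°, i.e. -67.023° + 360° = 292.977°.
sin δ = sin 23.44° × sin 292.977° = -0.36623, so δ = -21.483°.
cos H₀ = −tan(+12.2°) tan(-21.483°) = 0.0851, H₀ = 1.4856 rad.
Bracket: H₀ sin φ sin δ + cos φ cos δ sin H₀ = 1.4856×0.21132×-0.36623 + 0.97742×0.93053×0.99637 = -0.114973 + 0.906217 = 0.791244.
Q̄ = (S₀/π) × [bracket] = (1361/π) × 0.791244 = 342.8 W/m².

Q̄ ≈ 343 W/m²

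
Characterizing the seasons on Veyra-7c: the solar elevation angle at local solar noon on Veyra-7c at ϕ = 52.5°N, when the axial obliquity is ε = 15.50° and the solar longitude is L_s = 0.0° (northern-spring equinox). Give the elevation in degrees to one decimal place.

37.5°

Solar declination: sin δ = sin ε · sin L_s = sin 15.50° × sin 0.0° = 0.00000, so δ = +0.000°.
At local noon the hour angle is zero, so the zenith angle equals |ϕ − δ| = |+52.5° − (+0.000°)| = 52.500°.
Elevation = 90° − 52.500° = 37.5°.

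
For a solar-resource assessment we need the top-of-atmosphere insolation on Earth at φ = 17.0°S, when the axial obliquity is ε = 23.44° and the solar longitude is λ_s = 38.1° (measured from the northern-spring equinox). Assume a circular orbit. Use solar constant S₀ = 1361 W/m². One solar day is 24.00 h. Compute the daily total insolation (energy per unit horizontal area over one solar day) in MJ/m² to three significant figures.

30.6 MJ/m²

Solar declination: sin δ = sin ε · sin λ_s = sin 23.44° × sin 38.1° = 0.24545, so δ = +14.208°.
cos H₀ = −tan(-17.0°) tan(+14.208°) = 0.0774, H₀ = 1.4933 rad.
Bracket: H₀ sin φ sin δ + cos φ cos δ sin H₀ = 1.4933×-0.29237×0.24545 + 0.95630×0.96941×0.99700 = -0.107163 + 0.924266 = 0.817103.
Q̄ = (S₀/π) × [bracket] = (1361/π) × 0.817103 = 353.99 W/m².
Daily total = Q̄ × 24.00 h × 3600 s/h = 353.99 × 24.00 × 3600 / 10⁶ = 30.58 MJ/m².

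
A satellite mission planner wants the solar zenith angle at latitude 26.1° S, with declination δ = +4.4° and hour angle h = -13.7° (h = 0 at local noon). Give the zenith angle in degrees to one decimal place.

θ_z = 33.3°

cos θ_z = sin ϕ sin δ + cos ϕ cos δ cos h = -0.033752 + 0.869906 = 0.836154.
θ_z = arccos(0.836154) = 33.3°.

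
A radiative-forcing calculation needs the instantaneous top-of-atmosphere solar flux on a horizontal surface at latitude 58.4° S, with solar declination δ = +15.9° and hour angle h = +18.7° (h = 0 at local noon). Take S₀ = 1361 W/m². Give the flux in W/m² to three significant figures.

cos θ_z = sin φ sin δ + cos φ cos δ cos h = -0.233338 + 0.477336 = 0.243998.
Flux = S₀ · cos θ_z = 1361 × 0.243998 = 332.1 W/m².

332 W/m²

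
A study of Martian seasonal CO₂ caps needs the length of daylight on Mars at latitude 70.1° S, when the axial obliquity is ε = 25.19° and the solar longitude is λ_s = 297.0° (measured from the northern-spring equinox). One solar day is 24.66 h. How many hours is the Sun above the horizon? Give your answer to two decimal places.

Solar declination: sin δ = sin ε · sin λ_s = sin 25.19° × sin 297.0° = -0.37923, so δ = -22.286°.
Sunrise equation: cos H₀ = −tan φ · tan δ = -1.1322 ≤ −1, so the Sun never sets (polar day) and H₀ = π.
Daylight = 2H₀/(2π) × 24.66 h = (3.1416/π) × 24.66 = 24.66 h.

24.66 h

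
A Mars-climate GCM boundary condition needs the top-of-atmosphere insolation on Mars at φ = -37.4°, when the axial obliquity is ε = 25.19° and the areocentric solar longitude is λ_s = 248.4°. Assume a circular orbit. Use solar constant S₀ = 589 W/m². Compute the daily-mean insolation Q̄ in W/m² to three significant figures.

sin δ = sin 25.19° × sin 248.4° = -0.39573, so δ = -23.312°.
cos H₀ = −tan(-37.4°) tan(-23.312°) = -0.3295, H₀ = 1.9065 rad.
Bracket: H₀ sin φ sin δ + cos φ cos δ sin H₀ = 1.9065×-0.60738×-0.39573 + 0.79441×0.91837×0.94417 = 0.458243 + 0.688831 = 1.147074.
Q̄ = (S₀/π) × [bracket] = (589/π) × 1.147074 = 215.1 W/m².

Q̄ ≈ 215 W/m²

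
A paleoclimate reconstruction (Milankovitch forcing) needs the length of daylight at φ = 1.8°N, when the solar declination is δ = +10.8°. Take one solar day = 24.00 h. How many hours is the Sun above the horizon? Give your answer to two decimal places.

12.05 h

cos H₀ = −tan φ · tan δ = −tan(+1.8°) × tan(+10.800°) = -0.0060, so H₀ = 1.5768 rad = 90.34°.
Daylight = 2H₀/(2π) × 24.00 h = (1.5768/π) × 24.00 = 12.05 h.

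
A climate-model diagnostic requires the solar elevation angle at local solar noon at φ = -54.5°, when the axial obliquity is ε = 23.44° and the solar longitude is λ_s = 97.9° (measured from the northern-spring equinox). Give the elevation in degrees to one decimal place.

12.3°

Solar declination: sin δ = sin ε · sin λ_s = sin 23.44° × sin 97.9° = 0.39401, so δ = +23.204°.
At local noon the hour angle is zero, so the zenith angle equals |φ − δ| = |-54.5° − (+23.204°)| = 77.704°.
Elevation = 90° − 77.704° = 12.3°.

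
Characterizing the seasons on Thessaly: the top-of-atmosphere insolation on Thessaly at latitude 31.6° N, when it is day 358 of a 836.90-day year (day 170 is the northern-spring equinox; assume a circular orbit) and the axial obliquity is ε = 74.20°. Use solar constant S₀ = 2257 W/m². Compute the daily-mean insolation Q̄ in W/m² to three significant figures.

Q̄ ≈ 1.12e+03 W/m²

Solar longitude: λ_s = 360° × (358 − 170)/836.90 = 80.870°.
sin δ = sin 74.20° × sin 80.870° = 0.95003, so δ = +71.810°.
cos H₀ = −tan(+31.6°) tan(+71.810°) = -1.8723 ≤ −1 ⇒ polar day, H₀ = π.
Bracket: H₀ sin φ sin δ + cos φ cos δ sin H₀ = 3.1416×0.52399×0.95003 + 0.85173×0.31217×0.00000 = 1.563908 + 0.000000 = 1.563908.
Q̄ = (S₀/π) × [bracket] = (2257/π) × 1.563908 = 1124 W/m².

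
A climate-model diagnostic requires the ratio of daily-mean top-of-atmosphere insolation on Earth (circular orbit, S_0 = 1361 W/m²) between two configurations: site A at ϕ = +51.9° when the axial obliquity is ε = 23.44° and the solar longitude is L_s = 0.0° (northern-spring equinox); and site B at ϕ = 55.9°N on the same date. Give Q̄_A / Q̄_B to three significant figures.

— Configuration A (ϕ=+51.9°):
Solar declination: sin δ = sin ε · sin L_s = sin 23.44° × sin 0.0° = 0.00000, so δ = +0.000°.
cos h₀ = −tan(+51.9°) tan(+0.000°) = -0.0000, h₀ = 1.5708 rad.
Bracket: h₀ sin ϕ sin δ + cos ϕ cos δ sin h₀ = 1.5708×0.78694×0.00000 + 0.61704×1.00000×1.00000 = 0.000000 + 0.617040 = 0.617040.
Q̄ = (S_0/π) × [bracket] = (1361/π) × 0.617040 = 267.31 W/m².
— Configuration B (ϕ=+55.9°):
cos h₀ = −tan(+55.9°) tan(+0.000°) = -0.0000, h₀ = 1.5708 rad.
Bracket: h₀ sin ϕ sin δ + cos ϕ cos δ sin h₀ = 1.5708×0.82806×0.00000 + 0.56064×1.00000×1.00000 = 0.000000 + 0.560640 = 0.560640.
Q̄ = (S_0/π) × [bracket] = (1361/π) × 0.560640 = 242.88 W/m².
Ratio Q̄_A / Q̄_B = 267.31 / 242.88 = 1.101.

Q̄_A / Q̄_B ≈ 1.10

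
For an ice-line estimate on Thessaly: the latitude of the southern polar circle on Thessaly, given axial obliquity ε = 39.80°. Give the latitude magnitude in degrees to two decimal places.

The polar circle is the lowest latitude that experiences at least one full rotation of continuous darkness at the northern-summer solstice; it lies at |φ| = 90° − ε = 90° − 39.80° = 50.20°.

50.20°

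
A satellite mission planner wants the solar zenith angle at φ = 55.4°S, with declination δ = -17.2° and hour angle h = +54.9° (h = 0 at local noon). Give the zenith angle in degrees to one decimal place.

cos θ_z = sin φ sin δ + cos φ cos δ cos h = 0.243408 + 0.311911 = 0.555319.
θ_z = arccos(0.555319) = 56.3°.

θ_z = 56.3°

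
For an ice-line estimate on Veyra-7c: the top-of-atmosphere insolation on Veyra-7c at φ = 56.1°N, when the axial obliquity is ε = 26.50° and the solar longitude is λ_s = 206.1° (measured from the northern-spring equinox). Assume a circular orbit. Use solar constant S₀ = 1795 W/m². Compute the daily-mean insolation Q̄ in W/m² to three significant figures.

Q̄ ≈ 180 W/m²

Solar declination: sin δ = sin ε · sin λ_s = sin 26.50° × sin 206.1° = -0.19630, so δ = -11.321°.
cos H₀ = −tan(+56.1°) tan(-11.321°) = 0.2979, H₀ = 1.2683 rad.
Bracket: H₀ sin φ sin δ + cos φ cos δ sin H₀ = 1.2683×0.83001×-0.19630 + 0.55775×0.98054×0.95459 = -0.206645 + 0.522062 = 0.315417.
Q̄ = (S₀/π) × [bracket] = (1795/π) × 0.315417 = 180.2 W/m².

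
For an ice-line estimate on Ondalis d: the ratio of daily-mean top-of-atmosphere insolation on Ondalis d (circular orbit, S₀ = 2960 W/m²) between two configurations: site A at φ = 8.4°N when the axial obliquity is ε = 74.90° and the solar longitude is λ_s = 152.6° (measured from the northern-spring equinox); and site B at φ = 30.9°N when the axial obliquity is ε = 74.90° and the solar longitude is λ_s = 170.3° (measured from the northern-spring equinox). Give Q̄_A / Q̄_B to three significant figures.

Q̄_A / Q̄_B ≈ 1.01

— Configuration A (φ=+8.4°):
Solar declination: sin δ = sin ε · sin λ_s = sin 74.90° × sin 152.6° = 0.44431, so δ = +26.379°.
cos H₀ = −tan(+8.4°) tan(+26.379°) = -0.0732, H₀ = 1.6441 rad.
Bracket: H₀ sin φ sin δ + cos φ cos δ sin H₀ = 1.6441×0.14608×0.44431 + 0.98927×0.89587×0.99731 = 0.106710 + 0.883873 = 0.990583.
Q̄ = (S₀/π) × [bracket] = (2960/π) × 0.990583 = 933.32 W/m².
— Configuration B (φ=+30.9°):
Solar declination: sin δ = sin ε · sin λ_s = sin 74.90° × sin 170.3° = 0.16267, so δ = +9.362°.
cos H₀ = −tan(+30.9°) tan(+9.362°) = -0.0987, H₀ = 1.6696 rad.
Bracket: H₀ sin φ sin δ + cos φ cos δ sin H₀ = 1.6696×0.51354×0.16267 + 0.85806×0.98668×0.99512 = 0.139474 + 0.842499 = 0.981973.
Q̄ = (S₀/π) × [bracket] = (2960/π) × 0.981973 = 925.21 W/m².
Ratio Q̄_A / Q̄_B = 933.32 / 925.21 = 1.009.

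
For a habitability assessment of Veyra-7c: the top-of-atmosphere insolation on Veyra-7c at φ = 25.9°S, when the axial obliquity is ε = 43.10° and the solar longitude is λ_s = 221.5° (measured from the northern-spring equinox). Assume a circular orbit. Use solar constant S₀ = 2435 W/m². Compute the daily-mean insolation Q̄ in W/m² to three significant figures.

Solar declination: sin δ = sin ε · sin λ_s = sin 43.10° × sin 221.5° = -0.45275, so δ = -26.920°.
cos H₀ = −tan(-25.9°) tan(-26.920°) = -0.2466, H₀ = 1.8199 rad.
Bracket: H₀ sin φ sin δ + cos φ cos δ sin H₀ = 1.8199×-0.43680×-0.45275 + 0.89956×0.89164×0.96913 = 0.359906 + 0.777323 = 1.137229.
Q̄ = (S₀/π) × [bracket] = (2435/π) × 1.137229 = 881.4 W/m².

Q̄ ≈ 881 W/m²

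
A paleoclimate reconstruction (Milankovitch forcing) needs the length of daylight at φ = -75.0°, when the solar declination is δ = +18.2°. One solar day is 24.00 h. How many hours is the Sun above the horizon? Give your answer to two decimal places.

cos H₀ = −tan φ · tan δ = 1.2270 ≥ 1, so the Sun never rises (polar night) and H₀ = 0.
Daylight = 2H₀/(2π) × 24.00 h = (0.0000/π) × 24.00 = 0.00 h.

0.00 h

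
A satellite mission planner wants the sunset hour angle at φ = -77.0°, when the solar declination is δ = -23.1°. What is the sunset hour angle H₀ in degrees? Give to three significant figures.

Sunrise equation: cos H₀ = −tan φ · tan δ = -1.8475 ≤ −1, so the Sun never sets (polar day) and H₀ = π.

H₀ = 180°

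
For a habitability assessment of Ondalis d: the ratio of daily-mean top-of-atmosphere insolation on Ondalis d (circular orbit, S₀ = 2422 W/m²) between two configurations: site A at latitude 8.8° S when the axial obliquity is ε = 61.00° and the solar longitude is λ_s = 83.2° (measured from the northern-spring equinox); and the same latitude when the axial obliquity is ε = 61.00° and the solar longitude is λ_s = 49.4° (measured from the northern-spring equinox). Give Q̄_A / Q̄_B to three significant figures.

— Configuration A (φ=-8.8°):
Solar declination: sin δ = sin ε · sin λ_s = sin 61.00° × sin 83.2° = 0.86847, so δ = +60.281°.
cos H₀ = −tan(-8.8°) tan(+60.281°) = 0.2712, H₀ = 1.2962 rad.
Bracket: H₀ sin φ sin δ + cos φ cos δ sin H₀ = 1.2962×-0.15299×0.86847 + 0.98823×0.49575×0.96252 = -0.172222 + 0.471553 = 0.299331.
Q̄ = (S₀/π) × [bracket] = (2422/π) × 0.299331 = 230.77 W/m².
— Configuration B (φ=-8.8°):
Solar declination: sin δ = sin ε · sin λ_s = sin 61.00° × sin 49.4° = 0.66407, so δ = +41.611°.
cos H₀ = −tan(-8.8°) tan(+41.611°) = 0.1375, H₀ = 1.4329 rad.
Bracket: H₀ sin φ sin δ + cos φ cos δ sin H₀ = 1.4329×-0.15299×0.66407 + 0.98823×0.74767×0.99050 = -0.145577 + 0.731851 = 0.586274.
Q̄ = (S₀/π) × [bracket] = (2422/π) × 0.586274 = 451.99 W/m².
Ratio Q̄_A / Q̄_B = 230.77 / 451.99 = 0.5106.

Q̄_A / Q̄_B ≈ 0.511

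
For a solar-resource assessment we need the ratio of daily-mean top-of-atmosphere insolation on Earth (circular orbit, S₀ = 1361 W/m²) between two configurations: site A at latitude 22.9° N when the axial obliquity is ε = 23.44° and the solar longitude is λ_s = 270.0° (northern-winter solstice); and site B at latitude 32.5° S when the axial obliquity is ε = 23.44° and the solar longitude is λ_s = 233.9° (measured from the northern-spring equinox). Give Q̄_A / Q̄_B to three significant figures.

— Configuration A (φ=+22.9°):
Solar declination: sin δ = sin ε · sin λ_s = sin 23.44° × sin 270.0° = -0.39779, so δ = -23.440°.
cos H₀ = −tan(+22.9°) tan(-23.440°) = 0.1831, H₀ = 1.3866 rad.
Bracket: H₀ sin φ sin δ + cos φ cos δ sin H₀ = 1.3866×0.38912×-0.39779 + 0.92119×0.91748×0.98309 = -0.214629 + 0.830882 = 0.616253.
Q̄ = (S₀/π) × [bracket] = (1361/π) × 0.616253 = 266.97 W/m².
— Configuration B (φ=-32.5°):
Solar declination: sin δ = sin ε · sin λ_s = sin 23.44° × sin 233.9° = -0.32141, so δ = -18.748°.
cos H₀ = −tan(-32.5°) tan(-18.748°) = -0.2162, H₀ = 1.7888 rad.
Bracket: H₀ sin φ sin δ + cos φ cos δ sin H₀ = 1.7888×-0.53730×-0.32141 + 0.84339×0.94694×0.97634 = 0.308914 + 0.779744 = 1.088658.
Q̄ = (S₀/π) × [bracket] = (1361/π) × 1.088658 = 471.63 W/m².
Ratio Q̄_A / Q̄_B = 266.97 / 471.63 = 0.5661.

Q̄_A / Q̄_B ≈ 0.566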